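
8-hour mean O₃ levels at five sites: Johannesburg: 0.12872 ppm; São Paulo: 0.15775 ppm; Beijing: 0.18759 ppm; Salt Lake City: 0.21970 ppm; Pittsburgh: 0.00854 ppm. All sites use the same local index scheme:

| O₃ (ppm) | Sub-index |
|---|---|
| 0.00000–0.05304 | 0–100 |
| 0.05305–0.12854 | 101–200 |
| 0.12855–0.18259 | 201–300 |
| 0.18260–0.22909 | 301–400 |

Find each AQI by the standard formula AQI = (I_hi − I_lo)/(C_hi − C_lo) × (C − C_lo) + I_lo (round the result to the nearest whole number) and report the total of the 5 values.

Johannesburg 0.12872: bracket 0.12855–0.18259 → index 201–300; slope 99/0.05404, offset 0.00017.
AQI = 201 + 99/0.05404·0.00017 ≈ 201.31 ⇒ 201.
São Paulo: row 0.12855–0.18259 (AQI 201–300). (300−201)·(0.15775−0.12855)/(0.18259−0.12855) + 201 = 99·0.02920/0.05404 + 201 ≈ 254.49 → 254.
Beijing 0.18759: bracket 0.18260–0.22909 → index 301–400; slope 99/0.04649, offset 0.00499.
AQI = 301 + 99/0.04649·0.00499 ≈ 311.63 ⇒ 312.
Salt Lake City: 0.21970 lies in 0.18260–0.22909, so I_lo=301, I_hi=400, C_lo=0.18260, C_hi=0.22909.
(400−301)/(0.22909−0.18260) × (0.21970−0.18260) + 301 = 99/0.04649 × 0.03710 + 301 ≈ 380.00 → 380.
Pittsburgh: row 0.00000–0.05304 (AQI 0–100). (100−0)·(0.00854−0.00000)/(0.05304−0.00000) + 0 = 100·0.00854/0.05304 + 0 ≈ 16.10 → 16.
AQIs: Johannesburg=201, São Paulo=254, Beijing=312, Salt Lake City=380, Pittsburgh=16. Sum = 201 + 254 + 312 + 380 + 16 = 1163.

1163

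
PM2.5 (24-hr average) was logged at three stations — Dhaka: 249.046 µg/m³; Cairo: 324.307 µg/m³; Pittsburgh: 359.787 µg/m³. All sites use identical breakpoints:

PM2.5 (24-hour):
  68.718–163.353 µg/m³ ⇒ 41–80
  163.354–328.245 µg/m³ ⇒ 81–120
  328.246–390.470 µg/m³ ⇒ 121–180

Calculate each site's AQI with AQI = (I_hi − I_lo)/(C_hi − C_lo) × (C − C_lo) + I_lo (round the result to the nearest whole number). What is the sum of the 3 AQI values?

Dhaka: 249.046 ∈ [163.354, 328.245] ↔ index [81, 120].
81 + (249.046−163.354)·(120−81)/(328.245−163.354) = 81 + 85.692·39/164.891 ≈ 101.27, so AQI = 101.
Cairo 324.307: bracket 163.354–328.245 → index 81–120; slope 39/164.891, offset 160.953.
AQI = 81 + 39/164.891·160.953 ≈ 119.07 ⇒ 119.
Pittsburgh: row 328.246–390.470 (AQI 121–180). (180−121)·(359.787−328.246)/(390.470−328.246) + 121 = 59·31.541/62.224 + 121 ≈ 150.91 → 151.
AQIs: Dhaka=101, Cairo=119, Pittsburgh=151. Sum = 101 + 119 + 151 = 371.

371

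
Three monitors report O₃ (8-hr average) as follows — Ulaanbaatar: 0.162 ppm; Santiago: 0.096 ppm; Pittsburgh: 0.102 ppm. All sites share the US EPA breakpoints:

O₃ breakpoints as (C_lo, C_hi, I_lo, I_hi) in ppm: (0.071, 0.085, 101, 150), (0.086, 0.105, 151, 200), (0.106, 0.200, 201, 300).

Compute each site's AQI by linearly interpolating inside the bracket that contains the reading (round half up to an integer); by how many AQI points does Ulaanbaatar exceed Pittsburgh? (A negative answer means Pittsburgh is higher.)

Ulaanbaatar 0.162: bracket 0.106–0.200 → index 201–300; slope 99/0.094, offset 0.056.
AQI = 201 + 99/0.094·0.056 ≈ 259.98 ⇒ 260.
Santiago 0.096: bracket 0.086–0.105 → index 151–200; slope 49/0.019, offset 0.010.
AQI = 151 + 49/0.019·0.010 ≈ 176.79 ⇒ 177.
Pittsburgh: 0.102 ∈ [0.086, 0.105] ↔ index [151, 200].
151 + (0.102−0.086)·(200−151)/(0.105−0.086) = 151 + 0.016·49/0.019 ≈ 192.26, so AQI = 192.
AQIs: Ulaanbaatar=260, Santiago=177, Pittsburgh=192. Ulaanbaatar (260) − Pittsburgh (192) = 68.

68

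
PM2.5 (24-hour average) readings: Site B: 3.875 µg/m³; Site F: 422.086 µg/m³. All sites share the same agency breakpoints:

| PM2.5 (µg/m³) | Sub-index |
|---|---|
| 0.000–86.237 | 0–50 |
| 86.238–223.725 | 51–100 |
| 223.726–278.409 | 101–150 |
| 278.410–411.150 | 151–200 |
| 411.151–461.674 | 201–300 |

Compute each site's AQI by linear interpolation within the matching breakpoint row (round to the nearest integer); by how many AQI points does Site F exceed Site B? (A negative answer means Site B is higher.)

Site B: 3.875 lies in 0.000–86.237, so I_lo=0, I_hi=50, C_lo=0.000, C_hi=86.237.
(50−0)/(86.237−0.000) × (3.875−0.000) + 0 = 50/86.237 × 3.875 + 0 ≈ 2.25 → 2.
Site F: 422.086 lies in 411.151–461.674, so I_lo=201, I_hi=300, C_lo=411.151, C_hi=461.674.
(300−201)/(461.674−411.151) × (422.086−411.151) + 201 = 99/50.523 × 10.935 + 201 ≈ 222.43 → 222.
AQIs: Site B=2, Site F=222. Site F (222) − Site B (2) = 220.

220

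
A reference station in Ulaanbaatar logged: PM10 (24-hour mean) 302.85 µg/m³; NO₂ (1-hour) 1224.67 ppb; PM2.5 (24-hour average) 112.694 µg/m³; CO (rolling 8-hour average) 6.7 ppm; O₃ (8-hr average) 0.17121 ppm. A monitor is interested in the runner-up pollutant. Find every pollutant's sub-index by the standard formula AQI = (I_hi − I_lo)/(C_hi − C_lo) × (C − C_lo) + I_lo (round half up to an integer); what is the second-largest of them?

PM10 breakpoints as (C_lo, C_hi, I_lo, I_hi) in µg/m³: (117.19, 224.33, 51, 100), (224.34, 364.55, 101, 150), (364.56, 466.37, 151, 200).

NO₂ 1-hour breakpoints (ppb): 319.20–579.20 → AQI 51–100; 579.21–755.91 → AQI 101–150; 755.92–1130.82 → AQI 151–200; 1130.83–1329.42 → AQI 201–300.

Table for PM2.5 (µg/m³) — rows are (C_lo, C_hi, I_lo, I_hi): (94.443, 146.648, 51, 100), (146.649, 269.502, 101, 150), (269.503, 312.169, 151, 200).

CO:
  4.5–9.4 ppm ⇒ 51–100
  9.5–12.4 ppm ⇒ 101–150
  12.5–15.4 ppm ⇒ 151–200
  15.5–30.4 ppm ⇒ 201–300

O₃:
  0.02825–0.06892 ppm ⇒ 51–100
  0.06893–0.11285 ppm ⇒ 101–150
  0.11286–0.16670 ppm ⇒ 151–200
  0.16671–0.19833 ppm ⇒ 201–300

PM10: 302.85 lies in 224.34–364.55, so I_lo=101, I_hi=150, C_lo=224.34, C_hi=364.55.
(150−101)/(364.55−224.34) × (302.85−224.34) + 101 = 49/140.21 × 78.51 + 101 ≈ 128.44 → 128.
NO₂: 1224.67 lies in 1130.83–1329.42, so I_lo=201, I_hi=300, C_lo=1130.83, C_hi=1329.42.
(300−201)/(1329.42−1130.83) × (1224.67−1130.83) + 201 = 99/198.59 × 93.84 + 201 ≈ 247.78 → 248.
PM2.5: 112.694 ∈ [94.443, 146.648] ↔ index [51, 100].
51 + (112.694−94.443)·(100−51)/(146.648−94.443) = 51 + 18.251·49/52.205 ≈ 68.13, so AQI = 68.
CO: 6.7 ∈ [4.5, 9.4] ↔ index [51, 100].
51 + (6.7−4.5)·(100−51)/(9.4−4.5) = 51 + 2.2·49/4.9 ≈ 73.00, so AQI = 73.
O₃: 0.17121 lies in 0.16671–0.19833, so I_lo=201, I_hi=300, C_lo=0.16671, C_hi=0.19833.
(300−201)/(0.19833−0.16671) × (0.17121−0.16671) + 201 = 99/0.03162 × 0.00450 + 201 ≈ 215.09 → 215.
Sub-indices: PM10→128, NO₂→248, PM2.5→68, CO→73, O₃→215. Ranked high→low: 248, 215, 128, 73, 68. Second-highest sub-index = 215.

215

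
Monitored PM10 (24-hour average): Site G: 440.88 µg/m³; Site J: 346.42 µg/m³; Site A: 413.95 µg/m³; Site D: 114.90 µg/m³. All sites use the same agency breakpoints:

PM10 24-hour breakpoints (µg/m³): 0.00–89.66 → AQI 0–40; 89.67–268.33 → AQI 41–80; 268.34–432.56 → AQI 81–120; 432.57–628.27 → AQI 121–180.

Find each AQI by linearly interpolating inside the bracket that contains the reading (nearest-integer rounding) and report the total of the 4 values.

387

Site G 440.88: bracket 432.57–628.27 → index 121–180; slope 59/195.70, offset 8.31.
AQI = 121 + 59/195.70·8.31 ≈ 123.51 ⇒ 124.
Site J: 346.42 lies in 268.34–432.56, so I_lo=81, I_hi=120, C_lo=268.34, C_hi=432.56.
(120−81)/(432.56−268.34) × (346.42−268.34) + 81 = 39/164.22 × 78.08 + 81 ≈ 99.54 → 100.
Site A 413.95: bracket 268.34–432.56 → index 81–120; slope 39/164.22, offset 145.61.
AQI = 81 + 39/164.22·145.61 ≈ 115.58 ⇒ 116.
Site D: 114.90 lies in 89.67–268.33, so I_lo=41, I_hi=80, C_lo=89.67, C_hi=268.33.
(80−41)/(268.33−89.67) × (114.90−89.67) + 41 = 39/178.66 × 25.23 + 41 ≈ 46.51 → 47.
AQIs: Site G=124, Site J=100, Site A=116, Site D=47. Sum = 124 + 100 + 116 + 47 = 387.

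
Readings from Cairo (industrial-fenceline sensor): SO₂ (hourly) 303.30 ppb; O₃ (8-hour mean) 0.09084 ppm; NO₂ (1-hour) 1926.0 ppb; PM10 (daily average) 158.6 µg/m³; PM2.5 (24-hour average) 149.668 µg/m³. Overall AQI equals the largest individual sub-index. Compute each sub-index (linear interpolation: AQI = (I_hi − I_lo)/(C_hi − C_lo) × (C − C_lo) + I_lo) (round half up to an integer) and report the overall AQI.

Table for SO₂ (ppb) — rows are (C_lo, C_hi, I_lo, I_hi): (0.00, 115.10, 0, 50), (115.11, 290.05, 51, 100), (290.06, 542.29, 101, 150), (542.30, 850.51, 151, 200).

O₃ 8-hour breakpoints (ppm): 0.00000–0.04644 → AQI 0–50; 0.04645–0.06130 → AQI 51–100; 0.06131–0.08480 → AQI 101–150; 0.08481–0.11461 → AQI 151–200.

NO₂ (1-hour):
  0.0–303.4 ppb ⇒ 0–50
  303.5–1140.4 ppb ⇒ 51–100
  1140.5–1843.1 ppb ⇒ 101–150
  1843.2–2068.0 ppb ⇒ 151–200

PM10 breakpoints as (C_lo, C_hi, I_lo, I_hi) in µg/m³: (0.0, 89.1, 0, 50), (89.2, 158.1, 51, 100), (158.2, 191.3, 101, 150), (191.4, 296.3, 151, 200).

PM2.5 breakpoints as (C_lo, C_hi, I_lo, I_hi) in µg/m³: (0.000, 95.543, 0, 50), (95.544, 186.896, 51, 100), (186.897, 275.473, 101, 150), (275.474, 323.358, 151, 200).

SO₂ 303.30: bracket 290.06–542.29 → index 101–150; slope 49/252.23, offset 13.24.
AQI = 101 + 49/252.23·13.24 ≈ 103.57 ⇒ 104.
O₃: 0.09084 lies in 0.08481–0.11461, so I_lo=151, I_hi=200, C_lo=0.08481, C_hi=0.11461.
(200−151)/(0.11461−0.08481) × (0.09084−0.08481) + 151 = 49/0.02980 × 0.00603 + 151 ≈ 160.92 → 161.
NO₂: 1926.0 ∈ [1843.2, 2068.0] ↔ index [151, 200].
151 + (1926.0−1843.2)·(200−151)/(2068.0−1843.2) = 151 + 82.8·49/224.8 ≈ 169.05, so AQI = 169.
PM10: 158.6 ∈ [158.2, 191.3] ↔ index [101, 150].
101 + (158.6−158.2)·(150−101)/(191.3−158.2) = 101 + 0.4·49/33.1 ≈ 101.59, so AQI = 102.
PM2.5: 149.668 lies in 95.544–186.896, so I_lo=51, I_hi=100, C_lo=95.544, C_hi=186.896.
(100−51)/(186.896−95.544) × (149.668−95.544) + 51 = 49/91.352 × 54.124 + 51 ≈ 80.03 → 80.
Sub-indices: SO₂→104, O₃→161, NO₂→169, PM10→102, PM2.5→80. Overall AQI = max = 169; dominant pollutant is NO₂.

169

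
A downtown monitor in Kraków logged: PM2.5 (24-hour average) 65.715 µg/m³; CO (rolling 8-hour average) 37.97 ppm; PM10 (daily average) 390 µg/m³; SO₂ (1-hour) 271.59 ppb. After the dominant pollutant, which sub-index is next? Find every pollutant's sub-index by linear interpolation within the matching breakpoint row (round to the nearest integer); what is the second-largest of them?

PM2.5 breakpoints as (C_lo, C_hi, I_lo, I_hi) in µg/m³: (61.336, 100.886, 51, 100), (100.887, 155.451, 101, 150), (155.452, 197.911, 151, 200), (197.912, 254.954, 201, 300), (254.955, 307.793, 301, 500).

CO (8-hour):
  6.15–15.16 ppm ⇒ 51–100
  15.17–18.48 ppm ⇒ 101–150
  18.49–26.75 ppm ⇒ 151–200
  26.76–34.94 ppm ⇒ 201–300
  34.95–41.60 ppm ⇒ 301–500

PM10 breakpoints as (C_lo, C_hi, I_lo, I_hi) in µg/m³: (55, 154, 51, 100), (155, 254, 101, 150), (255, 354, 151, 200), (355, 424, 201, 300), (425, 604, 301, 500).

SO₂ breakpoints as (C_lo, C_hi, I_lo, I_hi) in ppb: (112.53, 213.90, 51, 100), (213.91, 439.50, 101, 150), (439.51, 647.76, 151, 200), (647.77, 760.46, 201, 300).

PM2.5: 65.715 ∈ [61.336, 100.886] ↔ index [51, 100].
51 + (65.715−61.336)·(100−51)/(100.886−61.336) = 51 + 4.379·49/39.550 ≈ 56.43, so AQI = 56.
CO 37.97: bracket 34.95–41.60 → index 301–500; slope 199/6.65, offset 3.02.
AQI = 301 + 199/6.65·3.02 ≈ 391.37 ⇒ 391.
PM10: 390 ∈ [355, 424] ↔ index [201, 300].
201 + (390−355)·(300−201)/(424−355) = 201 + 35·99/69 ≈ 251.22, so AQI = 251.
SO₂: row 213.91–439.50 (AQI 101–150). (150−101)·(271.59−213.91)/(439.50−213.91) + 101 = 49·57.68/225.59 + 101 ≈ 113.53 → 114.
Sub-indices: PM2.5→56, CO→391, PM10→251, SO₂→114. Ranked high→low: 391, 251, 114, 56. Second-highest sub-index = 251.

251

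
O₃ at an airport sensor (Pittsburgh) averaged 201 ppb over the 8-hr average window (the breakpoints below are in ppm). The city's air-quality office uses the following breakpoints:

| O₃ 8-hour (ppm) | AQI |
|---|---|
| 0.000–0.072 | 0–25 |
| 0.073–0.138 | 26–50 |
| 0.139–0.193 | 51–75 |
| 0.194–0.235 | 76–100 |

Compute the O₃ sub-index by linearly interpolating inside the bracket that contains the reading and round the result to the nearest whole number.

Convert: 201 ppb = 0.201 ppm.
O₃: row 0.194–0.235 (AQI 76–100). (100−76)·(0.201−0.194)/(0.235−0.194) + 76 = 24·0.007/0.041 + 76 ≈ 80.10 → 80.

80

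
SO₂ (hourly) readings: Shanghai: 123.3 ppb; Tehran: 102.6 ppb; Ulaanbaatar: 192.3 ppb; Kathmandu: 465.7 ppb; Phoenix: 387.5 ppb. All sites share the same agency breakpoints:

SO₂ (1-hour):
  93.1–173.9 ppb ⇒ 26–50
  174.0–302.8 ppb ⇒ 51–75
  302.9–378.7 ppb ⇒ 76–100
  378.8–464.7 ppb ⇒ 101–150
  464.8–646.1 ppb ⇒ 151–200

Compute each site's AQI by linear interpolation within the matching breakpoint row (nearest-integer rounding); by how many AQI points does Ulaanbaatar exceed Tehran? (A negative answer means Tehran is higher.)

25

Shanghai: 123.3 ∈ [93.1, 173.9] ↔ index [26, 50].
26 + (123.3−93.1)·(50−26)/(173.9−93.1) = 26 + 30.2·24/80.8 ≈ 34.97, so AQI = 35.
Tehran: 102.6 ∈ [93.1, 173.9] ↔ index [26, 50].
26 + (102.6−93.1)·(50−26)/(173.9−93.1) = 26 + 9.5·24/80.8 ≈ 28.82, so AQI = 29.
Ulaanbaatar: row 174.0–302.8 (AQI 51–75). (75−51)·(192.3−174.0)/(302.8−174.0) + 51 = 24·18.3/128.8 + 51 ≈ 54.41 → 54.
Kathmandu: 465.7 lies in 464.8–646.1, so I_lo=151, I_hi=200, C_lo=464.8, C_hi=646.1.
(200−151)/(646.1−464.8) × (465.7−464.8) + 151 = 49/181.3 × 0.9 + 151 ≈ 151.24 → 151.
Phoenix: 387.5 lies in 378.8–464.7, so I_lo=101, I_hi=150, C_lo=378.8, C_hi=464.7.
(150−101)/(464.7−378.8) × (387.5−378.8) + 101 = 49/85.9 × 8.7 + 101 ≈ 105.96 → 106.
AQIs: Shanghai=35, Tehran=29, Ulaanbaatar=54, Kathmandu=151, Phoenix=106. Ulaanbaatar (54) − Tehran (29) = 25.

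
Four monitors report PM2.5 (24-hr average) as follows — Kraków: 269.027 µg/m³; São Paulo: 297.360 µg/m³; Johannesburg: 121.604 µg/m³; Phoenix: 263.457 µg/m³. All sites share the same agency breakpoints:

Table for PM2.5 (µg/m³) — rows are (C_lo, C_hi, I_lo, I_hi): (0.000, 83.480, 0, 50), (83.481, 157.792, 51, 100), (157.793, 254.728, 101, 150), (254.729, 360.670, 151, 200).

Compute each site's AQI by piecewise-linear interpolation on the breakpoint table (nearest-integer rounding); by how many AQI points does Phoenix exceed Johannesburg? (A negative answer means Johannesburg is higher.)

79

Kraków: 269.027 ∈ [254.729, 360.670] ↔ index [151, 200].
151 + (269.027−254.729)·(200−151)/(360.670−254.729) = 151 + 14.298·49/105.941 ≈ 157.61, so AQI = 158.
São Paulo: 297.360 lies in 254.729–360.670, so I_lo=151, I_hi=200, C_lo=254.729, C_hi=360.670.
(200−151)/(360.670−254.729) × (297.360−254.729) + 151 = 49/105.941 × 42.631 + 151 ≈ 170.72 → 171.
Johannesburg: row 83.481–157.792 (AQI 51–100). (100−51)·(121.604−83.481)/(157.792−83.481) + 51 = 49·38.123/74.311 + 51 ≈ 76.14 → 76.
Phoenix: 263.457 ∈ [254.729, 360.670] ↔ index [151, 200].
151 + (263.457−254.729)·(200−151)/(360.670−254.729) = 151 + 8.728·49/105.941 ≈ 155.04, so AQI = 155.
AQIs: Kraków=158, São Paulo=171, Johannesburg=76, Phoenix=155. Phoenix (155) − Johannesburg (76) = 79.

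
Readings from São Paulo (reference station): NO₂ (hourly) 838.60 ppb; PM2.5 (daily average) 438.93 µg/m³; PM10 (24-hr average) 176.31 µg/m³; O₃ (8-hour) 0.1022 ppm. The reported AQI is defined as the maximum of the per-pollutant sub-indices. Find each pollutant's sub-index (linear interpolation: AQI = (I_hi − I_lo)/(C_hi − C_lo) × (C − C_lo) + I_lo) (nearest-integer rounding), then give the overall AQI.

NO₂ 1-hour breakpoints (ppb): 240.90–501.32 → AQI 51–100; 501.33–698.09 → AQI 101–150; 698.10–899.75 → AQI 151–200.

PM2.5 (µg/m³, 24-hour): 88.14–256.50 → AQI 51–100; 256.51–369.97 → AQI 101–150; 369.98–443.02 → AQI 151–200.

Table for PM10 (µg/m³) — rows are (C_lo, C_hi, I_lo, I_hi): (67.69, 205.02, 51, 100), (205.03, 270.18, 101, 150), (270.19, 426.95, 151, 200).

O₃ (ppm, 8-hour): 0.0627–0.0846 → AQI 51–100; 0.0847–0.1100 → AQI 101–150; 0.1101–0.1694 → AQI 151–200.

197

NO₂: 838.60 ∈ [698.10, 899.75] ↔ index [151, 200].
151 + (838.60−698.10)·(200−151)/(899.75−698.10) = 151 + 140.50·49/201.65 ≈ 185.14, so AQI = 185.
PM2.5: 438.93 lies in 369.98–443.02, so I_lo=151, I_hi=200, C_lo=369.98, C_hi=443.02.
(200−151)/(443.02−369.98) × (438.93−369.98) + 151 = 49/73.04 × 68.95 + 151 ≈ 197.26 → 197.
PM10: 176.31 ∈ [67.69, 205.02] ↔ index [51, 100].
51 + (176.31−67.69)·(100−51)/(205.02−67.69) = 51 + 108.62·49/137.33 ≈ 89.76, so AQI = 90.
O₃: 0.1022 lies in 0.0847–0.1100, so I_lo=101, I_hi=150, C_lo=0.0847, C_hi=0.1100.
(150−101)/(0.1100−0.0847) × (0.1022−0.0847) + 101 = 49/0.0253 × 0.0175 + 101 ≈ 134.89 → 135.
Sub-indices: NO₂→185, PM2.5→197, PM10→90, O₃→135. Overall AQI = max = 197; dominant pollutant is PM2.5.
AQI 197: Unhealthy.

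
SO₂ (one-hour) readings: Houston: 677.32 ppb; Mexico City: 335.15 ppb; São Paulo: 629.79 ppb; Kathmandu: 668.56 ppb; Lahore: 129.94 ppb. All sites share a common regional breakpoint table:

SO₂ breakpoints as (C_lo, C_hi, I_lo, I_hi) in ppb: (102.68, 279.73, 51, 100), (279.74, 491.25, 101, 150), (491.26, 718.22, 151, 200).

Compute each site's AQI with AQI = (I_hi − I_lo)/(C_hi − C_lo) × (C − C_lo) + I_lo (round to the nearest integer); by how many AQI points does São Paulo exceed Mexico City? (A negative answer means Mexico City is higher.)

Houston: 677.32 ∈ [491.26, 718.22] ↔ index [151, 200].
151 + (677.32−491.26)·(200−151)/(718.22−491.26) = 151 + 186.06·49/226.96 ≈ 191.17, so AQI = 191.
Mexico City: 335.15 lies in 279.74–491.25, so I_lo=101, I_hi=150, C_lo=279.74, C_hi=491.25.
(150−101)/(491.25−279.74) × (335.15−279.74) + 101 = 49/211.51 × 55.41 + 101 ≈ 113.84 → 114.
São Paulo: row 491.26–718.22 (AQI 151–200). (200−151)·(629.79−491.26)/(718.22−491.26) + 151 = 49·138.53/226.96 + 151 ≈ 180.91 → 181.
Kathmandu: 668.56 ∈ [491.26, 718.22] ↔ index [151, 200].
151 + (668.56−491.26)·(200−151)/(718.22−491.26) = 151 + 177.30·49/226.96 ≈ 189.28, so AQI = 189.
Lahore 129.94: bracket 102.68–279.73 → index 51–100; slope 49/177.05, offset 27.26.
AQI = 51 + 49/177.05·27.26 ≈ 58.54 ⇒ 59.
AQIs: Houston=191, Mexico City=114, São Paulo=181, Kathmandu=189, Lahore=59. São Paulo (181) − Mexico City (114) = 67.

67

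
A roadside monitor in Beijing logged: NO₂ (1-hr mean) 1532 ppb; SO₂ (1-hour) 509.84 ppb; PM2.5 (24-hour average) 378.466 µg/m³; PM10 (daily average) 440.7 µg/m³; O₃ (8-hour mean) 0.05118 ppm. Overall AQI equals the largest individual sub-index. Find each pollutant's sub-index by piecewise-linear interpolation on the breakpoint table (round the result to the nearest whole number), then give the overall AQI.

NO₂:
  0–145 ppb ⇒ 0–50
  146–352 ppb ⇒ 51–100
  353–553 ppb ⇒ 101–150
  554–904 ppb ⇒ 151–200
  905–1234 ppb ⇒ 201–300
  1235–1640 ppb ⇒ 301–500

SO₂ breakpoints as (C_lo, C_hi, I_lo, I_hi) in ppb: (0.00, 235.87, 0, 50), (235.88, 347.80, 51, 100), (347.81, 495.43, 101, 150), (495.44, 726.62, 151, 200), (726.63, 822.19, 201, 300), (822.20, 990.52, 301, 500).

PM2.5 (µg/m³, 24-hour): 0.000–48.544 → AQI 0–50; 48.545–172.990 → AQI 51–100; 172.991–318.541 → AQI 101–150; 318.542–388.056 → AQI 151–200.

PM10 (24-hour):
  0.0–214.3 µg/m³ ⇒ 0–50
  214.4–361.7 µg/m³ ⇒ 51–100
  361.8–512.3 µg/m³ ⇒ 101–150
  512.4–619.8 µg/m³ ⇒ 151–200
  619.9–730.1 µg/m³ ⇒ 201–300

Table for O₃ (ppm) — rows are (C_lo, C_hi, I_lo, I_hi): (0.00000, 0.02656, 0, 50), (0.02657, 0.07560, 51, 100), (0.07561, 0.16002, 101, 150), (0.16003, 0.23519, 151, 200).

447

NO₂: 1532 lies in 1235–1640, so I_lo=301, I_hi=500, C_lo=1235, C_hi=1640.
(500−301)/(1640−1235) × (1532−1235) + 301 = 199/405 × 297 + 301 ≈ 446.93 → 447.
SO₂: 509.84 lies in 495.44–726.62, so I_lo=151, I_hi=200, C_lo=495.44, C_hi=726.62.
(200−151)/(726.62−495.44) × (509.84−495.44) + 151 = 49/231.18 × 14.40 + 151 ≈ 154.05 → 154.
PM2.5: 378.466 ∈ [318.542, 388.056] ↔ index [151, 200].
151 + (378.466−318.542)·(200−151)/(388.056−318.542) = 151 + 59.924·49/69.514 ≈ 193.24, so AQI = 193.
PM10 440.7: bracket 361.8–512.3 → index 101–150; slope 49/150.5, offset 78.9.
AQI = 101 + 49/150.5·78.9 ≈ 126.69 ⇒ 127.
O₃: row 0.02657–0.07560 (AQI 51–100). (100−51)·(0.05118−0.02657)/(0.07560−0.02657) + 51 = 49·0.02461/0.04903 + 51 ≈ 75.59 → 76.
Sub-indices: NO₂→447, SO₂→154, PM2.5→193, PM10→127, O₃→76. Overall AQI = max = 447; dominant pollutant is NO₂.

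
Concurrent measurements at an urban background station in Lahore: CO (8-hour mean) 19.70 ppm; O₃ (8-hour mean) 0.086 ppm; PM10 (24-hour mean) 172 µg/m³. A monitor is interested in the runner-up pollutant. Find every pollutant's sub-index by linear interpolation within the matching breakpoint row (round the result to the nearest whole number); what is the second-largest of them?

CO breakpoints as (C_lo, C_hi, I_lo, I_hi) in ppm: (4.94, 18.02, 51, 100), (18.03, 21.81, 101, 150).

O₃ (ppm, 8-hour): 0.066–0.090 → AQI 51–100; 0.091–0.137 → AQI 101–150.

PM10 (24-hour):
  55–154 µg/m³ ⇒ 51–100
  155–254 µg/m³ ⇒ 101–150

109

CO: row 18.03–21.81 (AQI 101–150). (150−101)·(19.70−18.03)/(21.81−18.03) + 101 = 49·1.67/3.78 + 101 ≈ 122.65 → 123.
O₃: 0.086 lies in 0.066–0.090, so I_lo=51, I_hi=100, C_lo=0.066, C_hi=0.090.
(100−51)/(0.090−0.066) × (0.086−0.066) + 51 = 49/0.024 × 0.020 + 51 ≈ 91.83 → 92.
PM10 172: bracket 155–254 → index 101–150; slope 49/99, offset 17.
AQI = 101 + 49/99·17 ≈ 109.41 ⇒ 109.
Sub-indices: CO→123, O₃→92, PM10→109. Ranked high→low: 123, 109, 92. Second-highest sub-index = 109.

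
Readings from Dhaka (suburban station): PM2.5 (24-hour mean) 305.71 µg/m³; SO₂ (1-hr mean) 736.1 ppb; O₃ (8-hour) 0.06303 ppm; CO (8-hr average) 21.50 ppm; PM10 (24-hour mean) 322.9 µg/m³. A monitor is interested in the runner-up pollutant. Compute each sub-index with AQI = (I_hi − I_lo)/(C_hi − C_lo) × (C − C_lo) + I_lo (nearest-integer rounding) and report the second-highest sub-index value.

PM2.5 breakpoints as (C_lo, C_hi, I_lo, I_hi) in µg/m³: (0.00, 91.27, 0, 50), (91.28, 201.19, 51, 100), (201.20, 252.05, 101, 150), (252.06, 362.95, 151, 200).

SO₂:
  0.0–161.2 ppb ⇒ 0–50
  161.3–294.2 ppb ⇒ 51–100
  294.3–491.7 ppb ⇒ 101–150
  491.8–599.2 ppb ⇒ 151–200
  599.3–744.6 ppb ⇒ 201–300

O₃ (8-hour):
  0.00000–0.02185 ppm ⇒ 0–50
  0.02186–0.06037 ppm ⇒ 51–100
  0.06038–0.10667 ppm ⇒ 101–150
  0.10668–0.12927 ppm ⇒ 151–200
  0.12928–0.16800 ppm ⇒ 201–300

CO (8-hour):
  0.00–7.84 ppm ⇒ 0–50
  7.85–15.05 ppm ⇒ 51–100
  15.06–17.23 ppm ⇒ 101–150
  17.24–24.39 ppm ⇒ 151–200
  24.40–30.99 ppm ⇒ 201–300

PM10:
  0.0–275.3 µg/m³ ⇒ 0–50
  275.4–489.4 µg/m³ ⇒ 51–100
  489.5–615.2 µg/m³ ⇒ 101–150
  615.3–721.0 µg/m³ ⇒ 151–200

PM2.5: 305.71 ∈ [252.06, 362.95] ↔ index [151, 200].
151 + (305.71−252.06)·(200−151)/(362.95−252.06) = 151 + 53.65·49/110.89 ≈ 174.71, so AQI = 175.
SO₂ 736.1: bracket 599.3–744.6 → index 201–300; slope 99/145.3, offset 136.8.
AQI = 201 + 99/145.3·136.8 ≈ 294.21 ⇒ 294.
O₃: 0.06303 ∈ [0.06038, 0.10667] ↔ index [101, 150].
101 + (0.06303−0.06038)·(150−101)/(0.10667−0.06038) = 101 + 0.00265·49/0.04629 ≈ 103.81, so AQI = 104.
CO: row 17.24–24.39 (AQI 151–200). (200−151)·(21.50−17.24)/(24.39−17.24) + 151 = 49·4.26/7.15 + 151 ≈ 180.19 → 180.
PM10: 322.9 lies in 275.4–489.4, so I_lo=51, I_hi=100, C_lo=275.4, C_hi=489.4.
(100−51)/(489.4−275.4) × (322.9−275.4) + 51 = 49/214.0 × 47.5 + 51 ≈ 61.88 → 62.
Sub-indices: PM2.5→175, SO₂→294, O₃→104, CO→180, PM10→62. Ranked high→low: 294, 180, 175, 104, 62. Second-highest sub-index = 180.

180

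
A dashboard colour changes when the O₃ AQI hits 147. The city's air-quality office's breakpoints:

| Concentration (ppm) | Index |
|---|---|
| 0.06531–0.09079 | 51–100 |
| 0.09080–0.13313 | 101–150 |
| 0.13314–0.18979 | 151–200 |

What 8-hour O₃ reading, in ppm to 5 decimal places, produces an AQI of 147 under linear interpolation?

AQI 147 lies in the 101–150 band, which corresponds to 0.09080–0.13313 ppm.
C = 0.09080 + (147−101)×(0.13313−0.09080)/(150−101) = 0.09080 + 46×0.04233/49 ≈ 0.1305384 ppm → 0.13054 ppm to 5 dp.

0.13054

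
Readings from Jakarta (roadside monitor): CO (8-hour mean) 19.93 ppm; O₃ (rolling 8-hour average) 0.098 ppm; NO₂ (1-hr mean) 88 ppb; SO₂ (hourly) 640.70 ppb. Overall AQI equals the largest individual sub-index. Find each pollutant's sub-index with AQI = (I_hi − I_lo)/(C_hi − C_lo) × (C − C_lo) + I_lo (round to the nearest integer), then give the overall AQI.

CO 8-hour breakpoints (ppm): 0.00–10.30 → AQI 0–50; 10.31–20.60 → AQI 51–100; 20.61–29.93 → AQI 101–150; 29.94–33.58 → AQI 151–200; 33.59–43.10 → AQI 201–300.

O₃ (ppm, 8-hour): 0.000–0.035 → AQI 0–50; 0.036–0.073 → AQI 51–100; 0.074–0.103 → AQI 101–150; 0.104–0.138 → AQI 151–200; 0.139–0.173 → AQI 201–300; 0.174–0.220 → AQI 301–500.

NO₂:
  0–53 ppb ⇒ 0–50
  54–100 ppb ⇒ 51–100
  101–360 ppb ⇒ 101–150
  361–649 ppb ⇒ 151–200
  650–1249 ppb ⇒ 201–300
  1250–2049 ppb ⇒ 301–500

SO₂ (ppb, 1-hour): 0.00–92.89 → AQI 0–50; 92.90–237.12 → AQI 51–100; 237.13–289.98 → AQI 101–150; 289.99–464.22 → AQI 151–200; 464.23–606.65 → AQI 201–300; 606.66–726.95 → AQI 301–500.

CO 19.93: bracket 10.31–20.60 → index 51–100; slope 49/10.29, offset 9.62.
AQI = 51 + 49/10.29·9.62 ≈ 96.81 ⇒ 97.
O₃: row 0.074–0.103 (AQI 101–150). (150−101)·(0.098−0.074)/(0.103−0.074) + 101 = 49·0.024/0.029 + 101 ≈ 141.55 → 142.
NO₂: 88 ∈ [54, 100] ↔ index [51, 100].
51 + (88−54)·(100−51)/(100−54) = 51 + 34·49/46 ≈ 87.22, so AQI = 87.
SO₂: 640.70 lies in 606.66–726.95, so I_lo=301, I_hi=500, C_lo=606.66, C_hi=726.95.
(500−301)/(726.95−606.66) × (640.70−606.66) + 301 = 199/120.29 × 34.04 + 301 ≈ 357.31 → 357.
Sub-indices: CO→97, O₃→142, NO₂→87, SO₂→357. Overall AQI = max = 357; dominant pollutant is SO₂.

357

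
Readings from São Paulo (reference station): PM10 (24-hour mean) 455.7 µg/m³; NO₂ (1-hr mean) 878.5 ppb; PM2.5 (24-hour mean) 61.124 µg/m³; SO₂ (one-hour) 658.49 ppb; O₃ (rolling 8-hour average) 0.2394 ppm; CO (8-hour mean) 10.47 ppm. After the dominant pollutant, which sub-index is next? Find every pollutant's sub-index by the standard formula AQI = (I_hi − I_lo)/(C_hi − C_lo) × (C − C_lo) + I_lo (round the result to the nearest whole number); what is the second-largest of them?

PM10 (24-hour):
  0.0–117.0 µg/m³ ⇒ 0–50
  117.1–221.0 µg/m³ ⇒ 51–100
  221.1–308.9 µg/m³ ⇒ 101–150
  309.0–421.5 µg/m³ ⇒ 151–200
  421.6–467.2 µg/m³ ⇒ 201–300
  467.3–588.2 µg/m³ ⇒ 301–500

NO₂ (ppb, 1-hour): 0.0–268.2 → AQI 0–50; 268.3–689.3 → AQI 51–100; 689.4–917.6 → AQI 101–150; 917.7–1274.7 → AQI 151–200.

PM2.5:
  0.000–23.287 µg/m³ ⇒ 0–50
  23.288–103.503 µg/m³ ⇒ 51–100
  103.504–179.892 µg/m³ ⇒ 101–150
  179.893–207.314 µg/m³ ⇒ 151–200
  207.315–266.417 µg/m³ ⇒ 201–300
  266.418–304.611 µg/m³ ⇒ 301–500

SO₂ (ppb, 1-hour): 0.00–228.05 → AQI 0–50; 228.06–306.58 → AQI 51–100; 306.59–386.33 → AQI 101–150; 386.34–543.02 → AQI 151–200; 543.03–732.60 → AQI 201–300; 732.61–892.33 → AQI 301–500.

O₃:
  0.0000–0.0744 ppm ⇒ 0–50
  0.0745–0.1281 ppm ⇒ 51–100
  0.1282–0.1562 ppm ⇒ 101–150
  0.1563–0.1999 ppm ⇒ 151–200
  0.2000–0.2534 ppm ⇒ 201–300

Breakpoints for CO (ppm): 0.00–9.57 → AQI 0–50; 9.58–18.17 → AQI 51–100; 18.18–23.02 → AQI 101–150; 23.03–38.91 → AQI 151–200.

PM10 455.7: bracket 421.6–467.2 → index 201–300; slope 99/45.6, offset 34.1.
AQI = 201 + 99/45.6·34.1 ≈ 275.03 ⇒ 275.
NO₂: 878.5 ∈ [689.4, 917.6] ↔ index [101, 150].
101 + (878.5−689.4)·(150−101)/(917.6−689.4) = 101 + 189.1·49/228.2 ≈ 141.60, so AQI = 142.
PM2.5: 61.124 ∈ [23.288, 103.503] ↔ index [51, 100].
51 + (61.124−23.288)·(100−51)/(103.503−23.288) = 51 + 37.836·49/80.215 ≈ 74.11, so AQI = 74.
SO₂: 658.49 ∈ [543.03, 732.60] ↔ index [201, 300].
201 + (658.49−543.03)·(300−201)/(732.60−543.03) = 201 + 115.46·99/189.57 ≈ 261.30, so AQI = 261.
O₃: row 0.2000–0.2534 (AQI 201–300). (300−201)·(0.2394−0.2000)/(0.2534−0.2000) + 201 = 99·0.0394/0.0534 + 201 ≈ 274.04 → 274.
CO: 10.47 lies in 9.58–18.17, so I_lo=51, I_hi=100, C_lo=9.58, C_hi=18.17.
(100−51)/(18.17−9.58) × (10.47−9.58) + 51 = 49/8.59 × 0.89 + 51 ≈ 56.08 → 56.
Sub-indices: PM10→275, NO₂→142, PM2.5→74, SO₂→261, O₃→274, CO→56. Ranked high→low: 275, 274, 261, 142, 74, 56. Second-highest sub-index = 274.

274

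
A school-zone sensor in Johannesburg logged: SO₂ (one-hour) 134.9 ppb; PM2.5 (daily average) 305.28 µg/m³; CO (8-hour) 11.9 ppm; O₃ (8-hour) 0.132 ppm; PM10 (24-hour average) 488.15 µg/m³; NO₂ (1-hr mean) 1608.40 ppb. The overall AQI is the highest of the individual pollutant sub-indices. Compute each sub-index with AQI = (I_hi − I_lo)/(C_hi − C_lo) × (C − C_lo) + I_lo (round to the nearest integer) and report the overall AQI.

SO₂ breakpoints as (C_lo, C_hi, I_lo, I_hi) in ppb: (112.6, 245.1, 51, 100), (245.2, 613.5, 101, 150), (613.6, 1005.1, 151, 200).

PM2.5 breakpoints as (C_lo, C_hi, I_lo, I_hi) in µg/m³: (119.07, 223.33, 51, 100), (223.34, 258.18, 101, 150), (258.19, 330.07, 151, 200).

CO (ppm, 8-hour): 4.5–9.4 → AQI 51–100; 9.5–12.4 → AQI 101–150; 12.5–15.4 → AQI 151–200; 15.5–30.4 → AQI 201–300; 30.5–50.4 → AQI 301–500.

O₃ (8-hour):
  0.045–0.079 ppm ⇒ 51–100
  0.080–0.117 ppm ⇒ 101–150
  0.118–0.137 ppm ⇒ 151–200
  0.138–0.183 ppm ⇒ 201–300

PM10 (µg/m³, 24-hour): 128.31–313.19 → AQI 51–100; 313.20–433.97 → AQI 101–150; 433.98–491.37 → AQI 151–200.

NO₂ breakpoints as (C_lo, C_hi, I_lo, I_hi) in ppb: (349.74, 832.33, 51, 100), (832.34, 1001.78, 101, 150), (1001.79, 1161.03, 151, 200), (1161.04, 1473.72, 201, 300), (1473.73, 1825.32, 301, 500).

SO₂: 134.9 lies in 112.6–245.1, so I_lo=51, I_hi=100, C_lo=112.6, C_hi=245.1.
(100−51)/(245.1−112.6) × (134.9−112.6) + 51 = 49/132.5 × 22.3 + 51 ≈ 59.25 → 59.
PM2.5: 305.28 lies in 258.19–330.07, so I_lo=151, I_hi=200, C_lo=258.19, C_hi=330.07.
(200−151)/(330.07−258.19) × (305.28−258.19) + 151 = 49/71.88 × 47.09 + 151 ≈ 183.10 → 183.
CO: 11.9 lies in 9.5–12.4, so I_lo=101, I_hi=150, C_lo=9.5, C_hi=12.4.
(150−101)/(12.4−9.5) × (11.9−9.5) + 101 = 49/2.9 × 2.4 + 101 ≈ 141.55 → 142.
O₃ 0.132: bracket 0.118–0.137 → index 151–200; slope 49/0.019, offset 0.014.
AQI = 151 + 49/0.019·0.014 ≈ 187.11 ⇒ 187.
PM10: 488.15 lies in 433.98–491.37, so I_lo=151, I_hi=200, C_lo=433.98, C_hi=491.37.
(200−151)/(491.37−433.98) × (488.15−433.98) + 151 = 49/57.39 × 54.17 + 151 ≈ 197.25 → 197.
NO₂: 1608.40 ∈ [1473.73, 1825.32] ↔ index [301, 500].
301 + (1608.40−1473.73)·(500−301)/(1825.32−1473.73) = 301 + 134.67·199/351.59 ≈ 377.22, so AQI = 377.
Sub-indices: SO₂→59, PM2.5→183, CO→142, O₃→187, PM10→197, NO₂→377. Overall AQI = max = 377; dominant pollutant is NO₂.
AQI 377: Hazardous.

377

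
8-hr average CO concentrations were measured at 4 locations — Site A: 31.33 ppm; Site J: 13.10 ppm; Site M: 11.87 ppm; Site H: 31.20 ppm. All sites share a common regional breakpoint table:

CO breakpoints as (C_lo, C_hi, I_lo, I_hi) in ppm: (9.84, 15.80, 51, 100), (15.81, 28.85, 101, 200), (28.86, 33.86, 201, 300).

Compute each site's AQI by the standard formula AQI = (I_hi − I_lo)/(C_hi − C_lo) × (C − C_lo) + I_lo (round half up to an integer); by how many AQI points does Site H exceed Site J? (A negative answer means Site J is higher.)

169

Site A 31.33: bracket 28.86–33.86 → index 201–300; slope 99/5.00, offset 2.47.
AQI = 201 + 99/5.00·2.47 ≈ 249.91 ⇒ 250.
Site J: 13.10 ∈ [9.84, 15.80] ↔ index [51, 100].
51 + (13.10−9.84)·(100−51)/(15.80−9.84) = 51 + 3.26·49/5.96 ≈ 77.80, so AQI = 78.
Site M 11.87: bracket 9.84–15.80 → index 51–100; slope 49/5.96, offset 2.03.
AQI = 51 + 49/5.96·2.03 ≈ 67.69 ⇒ 68.
Site H 31.20: bracket 28.86–33.86 → index 201–300; slope 99/5.00, offset 2.34.
AQI = 201 + 99/5.00·2.34 ≈ 247.33 ⇒ 247.
AQIs: Site A=250, Site J=78, Site M=68, Site H=247. Site H (247) − Site J (78) = 169.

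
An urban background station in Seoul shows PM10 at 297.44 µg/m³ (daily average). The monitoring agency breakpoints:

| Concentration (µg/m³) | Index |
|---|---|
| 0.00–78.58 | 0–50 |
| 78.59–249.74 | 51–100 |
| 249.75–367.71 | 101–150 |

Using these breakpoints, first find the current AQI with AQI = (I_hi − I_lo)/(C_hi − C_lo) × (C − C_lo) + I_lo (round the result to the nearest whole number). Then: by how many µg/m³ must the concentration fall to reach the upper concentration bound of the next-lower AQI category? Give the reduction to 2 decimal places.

47.70

PM10 297.44: bracket 249.75–367.71 → index 101–150; slope 49/117.96, offset 47.69.
AQI = 101 + 49/117.96·47.69 ≈ 120.81 ⇒ 121.
Current AQI 121 is in the Unhealthy for Sensitive Groups range (101–150). The next-lower category tops out at AQI 100, whose upper concentration bound is 249.74 µg/m³.
Reduction needed = 297.44 − 249.74 = 47.70 µg/m³.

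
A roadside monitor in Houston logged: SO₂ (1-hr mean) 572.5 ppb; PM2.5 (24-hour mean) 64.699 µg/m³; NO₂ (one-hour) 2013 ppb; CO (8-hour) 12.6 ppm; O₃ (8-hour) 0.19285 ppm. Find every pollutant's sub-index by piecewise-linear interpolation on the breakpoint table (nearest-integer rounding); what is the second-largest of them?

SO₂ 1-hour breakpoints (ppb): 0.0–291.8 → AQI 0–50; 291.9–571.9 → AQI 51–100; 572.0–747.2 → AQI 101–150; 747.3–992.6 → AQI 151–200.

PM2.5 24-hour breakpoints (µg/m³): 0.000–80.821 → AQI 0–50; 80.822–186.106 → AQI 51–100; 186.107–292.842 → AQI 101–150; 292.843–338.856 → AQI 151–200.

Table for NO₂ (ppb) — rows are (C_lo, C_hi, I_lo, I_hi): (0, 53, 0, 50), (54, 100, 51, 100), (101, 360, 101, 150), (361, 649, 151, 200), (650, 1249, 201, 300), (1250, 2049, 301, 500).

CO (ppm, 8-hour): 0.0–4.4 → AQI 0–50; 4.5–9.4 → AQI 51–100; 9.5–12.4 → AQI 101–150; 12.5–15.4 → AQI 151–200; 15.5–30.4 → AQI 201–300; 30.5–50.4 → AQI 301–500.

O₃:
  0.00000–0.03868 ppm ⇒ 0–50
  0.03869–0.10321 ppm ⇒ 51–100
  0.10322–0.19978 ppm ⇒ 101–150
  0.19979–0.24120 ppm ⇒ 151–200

SO₂ 572.5: bracket 572.0–747.2 → index 101–150; slope 49/175.2, offset 0.5.
AQI = 101 + 49/175.2·0.5 ≈ 101.14 ⇒ 101.
PM2.5 64.699: bracket 0.000–80.821 → index 0–50; slope 50/80.821, offset 64.699.
AQI = 0 + 50/80.821·64.699 ≈ 40.03 ⇒ 40.
NO₂: 2013 ∈ [1250, 2049] ↔ index [301, 500].
301 + (2013−1250)·(500−301)/(2049−1250) = 301 + 763·199/799 ≈ 491.03, so AQI = 491.
CO: 12.6 ∈ [12.5, 15.4] ↔ index [151, 200].
151 + (12.6−12.5)·(200−151)/(15.4−12.5) = 151 + 0.1·49/2.9 ≈ 152.69, so AQI = 153.
O₃: 0.19285 lies in 0.10322–0.19978, so I_lo=101, I_hi=150, C_lo=0.10322, C_hi=0.19978.
(150−101)/(0.19978−0.10322) × (0.19285−0.10322) + 101 = 49/0.09656 × 0.08963 + 101 ≈ 146.48 → 146.
Sub-indices: SO₂→101, PM2.5→40, NO₂→491, CO→153, O₃→146. Ranked high→low: 491, 153, 146, 101, 40. Second-highest sub-index = 153.

153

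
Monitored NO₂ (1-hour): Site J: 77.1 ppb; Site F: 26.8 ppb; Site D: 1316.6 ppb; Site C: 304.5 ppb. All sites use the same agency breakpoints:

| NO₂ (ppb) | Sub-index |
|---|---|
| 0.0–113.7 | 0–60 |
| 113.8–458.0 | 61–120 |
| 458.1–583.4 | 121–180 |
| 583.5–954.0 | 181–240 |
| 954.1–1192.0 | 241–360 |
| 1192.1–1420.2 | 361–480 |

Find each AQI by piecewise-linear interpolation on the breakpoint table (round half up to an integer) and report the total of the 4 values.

Site J: 77.1 lies in 0.0–113.7, so I_lo=0, I_hi=60, C_lo=0.0, C_hi=113.7.
(60−0)/(113.7−0.0) × (77.1−0.0) + 0 = 60/113.7 × 77.1 + 0 ≈ 40.69 → 41.
Site F 26.8: bracket 0.0–113.7 → index 0–60; slope 60/113.7, offset 26.8.
AQI = 0 + 60/113.7·26.8 ≈ 14.14 ⇒ 14.
Site D: row 1192.1–1420.2 (AQI 361–480). (480−361)·(1316.6−1192.1)/(1420.2−1192.1) + 361 = 119·124.5/228.1 + 361 ≈ 425.95 → 426.
Site C: 304.5 ∈ [113.8, 458.0] ↔ index [61, 120].
61 + (304.5−113.8)·(120−61)/(458.0−113.8) = 61 + 190.7·59/344.2 ≈ 93.69, so AQI = 94.
AQIs: Site J=41, Site F=14, Site D=426, Site C=94. Sum = 41 + 14 + 426 + 94 = 575.

575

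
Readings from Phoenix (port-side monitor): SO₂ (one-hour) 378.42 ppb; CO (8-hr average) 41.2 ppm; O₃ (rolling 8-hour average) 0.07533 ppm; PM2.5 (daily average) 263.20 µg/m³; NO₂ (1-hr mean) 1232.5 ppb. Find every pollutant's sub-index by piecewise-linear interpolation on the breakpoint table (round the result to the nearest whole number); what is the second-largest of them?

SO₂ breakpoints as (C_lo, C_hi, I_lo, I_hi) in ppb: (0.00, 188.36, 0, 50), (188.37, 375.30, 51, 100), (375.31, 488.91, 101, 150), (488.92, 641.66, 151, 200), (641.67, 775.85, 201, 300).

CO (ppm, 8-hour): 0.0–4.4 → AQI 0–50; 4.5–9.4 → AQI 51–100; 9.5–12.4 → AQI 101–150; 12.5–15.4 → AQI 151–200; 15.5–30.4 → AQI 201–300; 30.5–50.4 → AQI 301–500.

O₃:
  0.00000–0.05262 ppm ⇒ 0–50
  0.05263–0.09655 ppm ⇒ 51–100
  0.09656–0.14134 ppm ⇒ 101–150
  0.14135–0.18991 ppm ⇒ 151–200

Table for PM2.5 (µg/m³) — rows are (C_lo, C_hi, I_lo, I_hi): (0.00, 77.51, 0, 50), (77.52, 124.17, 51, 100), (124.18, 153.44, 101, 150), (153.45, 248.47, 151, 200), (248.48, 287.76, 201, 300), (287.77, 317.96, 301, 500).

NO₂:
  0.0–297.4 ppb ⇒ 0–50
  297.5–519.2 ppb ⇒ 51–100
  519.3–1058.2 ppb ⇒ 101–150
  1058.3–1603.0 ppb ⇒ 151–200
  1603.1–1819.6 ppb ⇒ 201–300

238

SO₂ 378.42: bracket 375.31–488.91 → index 101–150; slope 49/113.60, offset 3.11.
AQI = 101 + 49/113.60·3.11 ≈ 102.34 ⇒ 102.
CO: 41.2 lies in 30.5–50.4, so I_lo=301, I_hi=500, C_lo=30.5, C_hi=50.4.
(500−301)/(50.4−30.5) × (41.2−30.5) + 301 = 199/19.9 × 10.7 + 301 ≈ 408.00 → 408.
O₃: 0.07533 ∈ [0.05263, 0.09655] ↔ index [51, 100].
51 + (0.07533−0.05263)·(100−51)/(0.09655−0.05263) = 51 + 0.02270·49/0.04392 ≈ 76.33, so AQI = 76.
PM2.5: 263.20 lies in 248.48–287.76, so I_lo=201, I_hi=300, C_lo=248.48, C_hi=287.76.
(300−201)/(287.76−248.48) × (263.20−248.48) + 201 = 99/39.28 × 14.72 + 201 ≈ 238.10 → 238.
NO₂: 1232.5 lies in 1058.3–1603.0, so I_lo=151, I_hi=200, C_lo=1058.3, C_hi=1603.0.
(200−151)/(1603.0−1058.3) × (1232.5−1058.3) + 151 = 49/544.7 × 174.2 + 151 ≈ 166.67 → 167.
Sub-indices: SO₂→102, CO→408, O₃→76, PM2.5→238, NO₂→167. Ranked high→low: 408, 238, 167, 102, 76. Second-highest sub-index = 238.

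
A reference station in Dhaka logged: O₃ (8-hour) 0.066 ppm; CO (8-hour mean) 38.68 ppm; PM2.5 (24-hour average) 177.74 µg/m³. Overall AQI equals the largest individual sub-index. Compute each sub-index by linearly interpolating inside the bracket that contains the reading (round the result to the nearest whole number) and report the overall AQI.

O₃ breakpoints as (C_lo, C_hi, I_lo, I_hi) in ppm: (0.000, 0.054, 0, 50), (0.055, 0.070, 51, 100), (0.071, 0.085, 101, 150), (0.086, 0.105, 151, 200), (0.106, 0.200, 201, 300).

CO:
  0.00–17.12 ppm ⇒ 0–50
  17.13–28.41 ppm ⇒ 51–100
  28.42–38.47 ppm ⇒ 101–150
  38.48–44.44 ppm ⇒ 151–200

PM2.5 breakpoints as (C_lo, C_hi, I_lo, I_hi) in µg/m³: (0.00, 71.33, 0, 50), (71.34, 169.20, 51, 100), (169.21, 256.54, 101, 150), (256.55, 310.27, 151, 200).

O₃: row 0.055–0.070 (AQI 51–100). (100−51)·(0.066−0.055)/(0.070−0.055) + 51 = 49·0.011/0.015 + 51 ≈ 86.93 → 87.
CO: 38.68 ∈ [38.48, 44.44] ↔ index [151, 200].
151 + (38.68−38.48)·(200−151)/(44.44−38.48) = 151 + 0.20·49/5.96 ≈ 152.64, so AQI = 153.
PM2.5 177.74: bracket 169.21–256.54 → index 101–150; slope 49/87.33, offset 8.53.
AQI = 101 + 49/87.33·8.53 ≈ 105.79 ⇒ 106.
Sub-indices: O₃→87, CO→153, PM2.5→106. Overall AQI = max = 153; dominant pollutant is CO.

153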